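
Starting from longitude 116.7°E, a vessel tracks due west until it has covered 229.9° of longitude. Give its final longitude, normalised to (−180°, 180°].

113.2°W

Start at +116.7°; shift −229.9° → -113.2°.
-113.2° already lies in (−180°, 180°].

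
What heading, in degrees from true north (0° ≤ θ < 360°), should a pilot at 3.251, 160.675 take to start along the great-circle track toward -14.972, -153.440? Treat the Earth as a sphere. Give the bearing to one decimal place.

Δλ = -153.440 − 160.675 = -314.115°; wrapped into (−180°, 180°]: 45.885°.
θ = atan2( sin Δλ · cos φ₂ , cos φ₁ · sin φ₂ − sin φ₁ · cos φ₂ · cos Δλ )
  = atan2(0.69357, -0.29607) = 113.116° → normalised to [0°, 360°): 113.116°.

113.1°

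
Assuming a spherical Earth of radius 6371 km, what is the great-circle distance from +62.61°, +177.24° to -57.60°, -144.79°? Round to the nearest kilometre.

Δλ = -144.79 − 177.24 = -322.03°; wrapped into (−180°, 180°]: 37.97°.
Δφ = -57.60 − 62.61 = -120.21°.
a = sin²(Δφ/2) + cos φ₁ · cos φ₂ · sin²(Δλ/2) = 0.777674.
c = 2·atan2(√a, √(1−a)) = 2.15958 rad → d = 6371·c ≈ 13758.67 km.

13759 km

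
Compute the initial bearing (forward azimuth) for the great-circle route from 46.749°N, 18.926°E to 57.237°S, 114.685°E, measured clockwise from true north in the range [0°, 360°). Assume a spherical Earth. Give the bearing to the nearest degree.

Δλ = 114.685 − 18.926 = 95.759°.
θ = atan2( sin Δλ · cos φ₂ , cos φ₁ · sin φ₂ − sin φ₁ · cos φ₂ · cos Δλ )
  = atan2(0.53843, -0.53664) = 134.904° → normalised to [0°, 360°): 134.904°.

135°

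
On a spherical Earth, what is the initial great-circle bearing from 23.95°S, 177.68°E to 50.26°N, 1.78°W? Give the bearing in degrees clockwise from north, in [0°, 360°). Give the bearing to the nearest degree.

359°

Δλ = -1.78 − 177.68 = -179.46°.
θ = atan2( sin Δλ · cos φ₂ , cos φ₁ · sin φ₂ − sin φ₁ · cos φ₂ · cos Δλ )
  = atan2(-0.00603, 0.44324) = -0.779° → normalised to [0°, 360°): 359.221°.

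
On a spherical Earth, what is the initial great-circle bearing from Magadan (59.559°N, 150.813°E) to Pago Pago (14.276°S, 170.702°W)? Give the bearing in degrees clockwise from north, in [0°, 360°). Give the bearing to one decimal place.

142.3°

Δλ = -170.702 − 150.813 = -321.515°; wrapped into (−180°, 180°]: 38.485°.
θ = atan2( sin Δλ · cos φ₂ , cos φ₁ · sin φ₂ − sin φ₁ · cos φ₂ · cos Δλ )
  = atan2(0.60309, -0.77896) = 142.252° → normalised to [0°, 360°): 142.252°.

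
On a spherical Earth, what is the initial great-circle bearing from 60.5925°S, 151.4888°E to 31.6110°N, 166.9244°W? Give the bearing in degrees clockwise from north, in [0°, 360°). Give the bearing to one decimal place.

Δλ = -166.9244 − 151.4888 = -318.4132°; wrapped into (−180°, 180°]: 41.5868°.
θ = atan2( sin Δλ · cos φ₂ , cos φ₁ · sin φ₂ − sin φ₁ · cos φ₂ · cos Δλ )
  = atan2(0.56527, 0.81227) = 34.835° → normalised to [0°, 360°): 34.835°.

34.8°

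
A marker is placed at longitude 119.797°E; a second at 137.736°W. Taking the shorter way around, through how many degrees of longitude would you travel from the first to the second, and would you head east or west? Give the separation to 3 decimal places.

102.467° east

Raw difference: -137.736 − 119.797 = -257.533°.
Normalise into (−180°, 180°]: -257.533° + 360° = 102.467°.
Positive ⇒ the second point lies to the east; separation 102.467°.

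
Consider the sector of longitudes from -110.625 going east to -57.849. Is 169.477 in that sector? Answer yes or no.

Band width going east from -110.625° to -57.849°: ((-57.849 − -110.625) mod 360) = 52.776°.
Offset of +169.477° east of the west edge: ((169.477 − -110.625) mod 360) = 280.102°.
280.102° > 52.776° ⇒ outside.

No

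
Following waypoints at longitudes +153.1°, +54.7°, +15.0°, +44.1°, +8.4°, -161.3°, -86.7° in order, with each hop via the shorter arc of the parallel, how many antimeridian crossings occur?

0

Leg 1: +153.1° → +54.7°, shortest Δλ = -98.4° (west) — does not cross 180°.
Leg 2: +54.7° → +15.0°, shortest Δλ = -39.7° (west) — does not cross 180°.
Leg 3: +15.0° → +44.1°, shortest Δλ = 29.1° (east) — does not cross 180°.
Leg 4: +44.1° → +8.4°, shortest Δλ = -35.7° (west) — does not cross 180°.
Leg 5: +8.4° → -161.3°, shortest Δλ = -169.7° (west) — does not cross 180°.
Leg 6: -161.3° → -86.7°, shortest Δλ = 74.6° (east) — does not cross 180°.
Total crossings: 0.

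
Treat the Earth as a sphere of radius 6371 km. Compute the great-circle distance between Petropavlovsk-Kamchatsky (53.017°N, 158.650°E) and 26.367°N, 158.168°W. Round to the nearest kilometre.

Δλ = -158.168 − 158.650 = -316.818°; wrapped into (−180°, 180°]: 43.182°.
Δφ = 26.367 − 53.017 = -26.650°.
a = sin²(Δφ/2) + cos φ₁ · cos φ₂ · sin²(Δλ/2) = 0.126103.
c = 2·atan2(√a, √(1−a)) = 0.72606 rad → d = 6371·c ≈ 4625.74 km.

4626 km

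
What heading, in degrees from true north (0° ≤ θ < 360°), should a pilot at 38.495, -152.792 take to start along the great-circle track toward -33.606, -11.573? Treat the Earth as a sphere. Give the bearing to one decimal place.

93.2°

Δλ = -11.573 − -152.792 = 141.219°.
θ = atan2( sin Δλ · cos φ₂ , cos φ₁ · sin φ₂ − sin φ₁ · cos φ₂ · cos Δλ )
  = atan2(0.52166, -0.02906) = 93.189° → normalised to [0°, 360°): 93.189°.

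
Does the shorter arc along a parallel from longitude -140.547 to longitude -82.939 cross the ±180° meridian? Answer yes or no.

Signed shortest Δλ = ((-82.939 − -140.547 + 180) mod 360) − 180 = 57.608°.
Going east by 57.608° from -140.547° reaches -82.939° without touching 180°.

No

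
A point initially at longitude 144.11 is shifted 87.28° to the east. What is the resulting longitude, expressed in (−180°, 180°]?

Start at +144.11°; shift +87.28° → +231.39°.
+231.39° lies outside (−180°, 180°]; subtract 360° → -128.61°.

-128.61°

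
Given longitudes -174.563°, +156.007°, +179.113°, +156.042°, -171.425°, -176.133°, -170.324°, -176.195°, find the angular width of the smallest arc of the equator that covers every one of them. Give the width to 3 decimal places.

33.669°

Sort the longitudes: -176.195°, -176.133°, -174.563°, -171.425°, -170.324°, +156.007°, +156.042°, +179.113°.
Eastward gaps between consecutive values (wrapping around): 0.062°, 1.570°, 3.138°, 1.101°, 326.331°, 0.035°, 23.071°, 4.692°.
Largest gap = 326.331° ⇒ minimal covering band is its complement: 360° − 326.331° = 33.669°.
Band runs from +156.007° eastward to -170.324°, crossing the antimeridian.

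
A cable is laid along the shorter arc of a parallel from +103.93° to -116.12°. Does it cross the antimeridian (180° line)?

Naïve |-116.12 − 103.93| = 220.05° > 180°, so the shorter arc goes the other way round — across 180°.
Signed shortest Δλ = ((-116.12 − 103.93 + 180) mod 360) − 180 = 139.95°.
Going east by 139.95° from +103.93° passes through 180° before reaching -116.12°.

Yes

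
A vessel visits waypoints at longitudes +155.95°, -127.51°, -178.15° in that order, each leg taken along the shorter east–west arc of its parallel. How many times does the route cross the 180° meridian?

1

Leg 1: +155.95° → -127.51°, shortest Δλ = 76.54° (east) — crosses 180°.
Leg 2: -127.51° → -178.15°, shortest Δλ = -50.64° (west) — does not cross 180°.
Total crossings: 1.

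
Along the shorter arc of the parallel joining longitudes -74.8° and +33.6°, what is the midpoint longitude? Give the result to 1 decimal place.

-20.6°

Signed shortest Δλ from -74.8° to +33.6° is +108.4°.
Midpoint longitude = -74.8° + (+108.4°)/2 = -74.8° + 54.2° = -20.6°.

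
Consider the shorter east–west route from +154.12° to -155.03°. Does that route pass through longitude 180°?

Naïve |-155.03 − 154.12| = 309.15° > 180°, so the shorter arc goes the other way round — across 180°.
Signed shortest Δλ = ((-155.03 − 154.12 + 180) mod 360) − 180 = 50.85°.
Going east by 50.85° from +154.12° passes through 180° before reaching -155.03°.

Yes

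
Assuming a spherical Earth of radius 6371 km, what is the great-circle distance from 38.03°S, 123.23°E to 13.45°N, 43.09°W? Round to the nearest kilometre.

16966 km

Δλ = -43.09 − 123.23 = -166.32°.
Δφ = 13.45 − -38.03 = 51.48°.
a = sin²(Δφ/2) + cos φ₁ · cos φ₂ · sin²(Δλ/2) = 0.943824.
c = 2·atan2(√a, √(1−a)) = 2.66301 rad → d = 6371·c ≈ 16966.04 km.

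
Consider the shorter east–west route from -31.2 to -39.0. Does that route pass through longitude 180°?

No

Signed shortest Δλ = ((-39.0 − -31.2 + 180) mod 360) − 180 = -7.8°.
Going west by 7.8° from -31.2° reaches -39.0° without touching 180°.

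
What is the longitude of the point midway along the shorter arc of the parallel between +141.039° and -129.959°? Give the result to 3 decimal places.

Signed shortest Δλ from +141.039° to -129.959° is +89.002°.
Midpoint longitude = +141.039° + (+89.002°)/2 = +141.039° + 44.501° = +185.540°.
Normalise into (−180°, 180°]: -174.460°.
(The naïve average (+141.039 + -129.959)/2 = 5.54° is on the wrong side of the globe.)

-174.460°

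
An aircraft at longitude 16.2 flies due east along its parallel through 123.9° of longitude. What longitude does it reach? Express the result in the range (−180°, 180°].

+140.1°

Start at +16.2°; shift +123.9° → +140.1°.
+140.1° already lies in (−180°, 180°].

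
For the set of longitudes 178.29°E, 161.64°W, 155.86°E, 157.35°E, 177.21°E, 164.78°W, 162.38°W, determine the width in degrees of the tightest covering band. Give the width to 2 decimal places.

42.50°

Sort the longitudes: -164.78°, -162.38°, -161.64°, +155.86°, +157.35°, +177.21°, +178.29°.
Eastward gaps between consecutive values (wrapping around): 2.40°, 0.74°, 317.50°, 1.49°, 19.86°, 1.08°, 16.93°.
Largest gap = 317.50° ⇒ minimal covering band is its complement: 360° − 317.50° = 42.50°.
Band runs from +155.86° eastward to -161.64°, crossing the antimeridian.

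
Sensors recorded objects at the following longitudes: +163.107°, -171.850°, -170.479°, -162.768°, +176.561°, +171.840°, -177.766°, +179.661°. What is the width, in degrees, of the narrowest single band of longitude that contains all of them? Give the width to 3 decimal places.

34.125°

Sort the longitudes: -177.766°, -171.850°, -170.479°, -162.768°, +163.107°, +171.840°, +176.561°, +179.661°.
Eastward gaps between consecutive values (wrapping around): 5.916°, 1.371°, 7.711°, 325.875°, 8.733°, 4.721°, 3.100°, 2.573°.
Largest gap = 325.875° ⇒ minimal covering band is its complement: 360° − 325.875° = 34.125°.
Band runs from +163.107° eastward to -162.768°, crossing the antimeridian.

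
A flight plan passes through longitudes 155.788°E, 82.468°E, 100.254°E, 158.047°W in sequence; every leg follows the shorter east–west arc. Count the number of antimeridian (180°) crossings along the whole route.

Leg 1: +155.788° → +82.468°, shortest Δλ = -73.32° (west) — does not cross 180°.
Leg 2: +82.468° → +100.254°, shortest Δλ = 17.786° (east) — does not cross 180°.
Leg 3: +100.254° → -158.047°, shortest Δλ = 101.699° (east) — crosses 180°.
Total crossings: 1.

1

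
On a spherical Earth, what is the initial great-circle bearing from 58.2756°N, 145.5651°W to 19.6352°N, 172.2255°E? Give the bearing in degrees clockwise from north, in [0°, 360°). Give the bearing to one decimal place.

236.6°

Δλ = 172.2255 − -145.5651 = 317.7906°; wrapped into (−180°, 180°]: -42.2094°.
θ = atan2( sin Δλ · cos φ₂ , cos φ₁ · sin φ₂ − sin φ₁ · cos φ₂ · cos Δλ )
  = atan2(-0.63278, -0.41669) = -123.366° → normalised to [0°, 360°): 236.634°.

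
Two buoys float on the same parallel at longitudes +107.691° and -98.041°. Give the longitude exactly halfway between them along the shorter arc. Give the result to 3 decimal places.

-175.175°

Signed shortest Δλ from +107.691° to -98.041° is +154.268°.
Midpoint longitude = +107.691° + (+154.268°)/2 = +107.691° + 77.134° = +184.825°.
Normalise into (−180°, 180°]: -175.175°.
(The naïve average (+107.691 + -98.041)/2 = 4.825° is on the wrong side of the globe.)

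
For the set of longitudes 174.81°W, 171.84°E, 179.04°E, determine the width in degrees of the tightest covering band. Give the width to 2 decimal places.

13.35°

Sort the longitudes: -174.81°, +171.84°, +179.04°.
Eastward gaps between consecutive values (wrapping around): 346.65°, 7.20°, 6.15°.
Largest gap = 346.65° ⇒ minimal covering band is its complement: 360° − 346.65° = 13.35°.
Band runs from +171.84° eastward to -174.81°, crossing the antimeridian.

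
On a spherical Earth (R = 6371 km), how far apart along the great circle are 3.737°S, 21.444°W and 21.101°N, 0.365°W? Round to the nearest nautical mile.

1940 nmi

Δλ = -0.365 − -21.444 = 21.079°.
Δφ = 21.101 − -3.737 = 24.838°.
a = sin²(Δφ/2) + cos φ₁ · cos φ₂ · sin²(Δλ/2) = 0.077398.
c = 2·atan2(√a, √(1−a)) = 0.56385 rad → d = 6371·c ≈ 3592.29 km ≈ 1939.68 nmi.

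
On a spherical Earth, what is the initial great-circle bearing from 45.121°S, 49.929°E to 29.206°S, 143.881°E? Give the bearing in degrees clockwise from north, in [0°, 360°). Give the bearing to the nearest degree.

114°

Δλ = 143.881 − 49.929 = 93.952°.
θ = atan2( sin Δλ · cos φ₂ , cos φ₁ · sin φ₂ − sin φ₁ · cos φ₂ · cos Δλ )
  = atan2(0.87080, -0.38693) = 113.958° → normalised to [0°, 360°): 113.958°.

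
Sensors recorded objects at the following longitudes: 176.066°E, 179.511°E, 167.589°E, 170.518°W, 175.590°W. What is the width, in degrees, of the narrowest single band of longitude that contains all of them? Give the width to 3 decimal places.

21.893°

Sort the longitudes: -175.590°, -170.518°, +167.589°, +176.066°, +179.511°.
Eastward gaps between consecutive values (wrapping around): 5.072°, 338.107°, 8.477°, 3.445°, 4.899°.
Largest gap = 338.107° ⇒ minimal covering band is its complement: 360° − 338.107° = 21.893°.
Band runs from +167.589° eastward to -170.518°, crossing the antimeridian.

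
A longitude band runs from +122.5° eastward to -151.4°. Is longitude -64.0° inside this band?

Band width going east from +122.5° to -151.4°: ((-151.4 − 122.5) mod 360) = 86.1°.
Offset of -64.0° east of the west edge: ((-64.0 − 122.5) mod 360) = 173.5°.
173.5° > 86.1° ⇒ outside.

No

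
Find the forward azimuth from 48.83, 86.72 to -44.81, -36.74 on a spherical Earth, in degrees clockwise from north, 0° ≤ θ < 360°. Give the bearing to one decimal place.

Δλ = -36.74 − 86.72 = -123.46°.
θ = atan2( sin Δλ · cos φ₂ , cos φ₁ · sin φ₂ − sin φ₁ · cos φ₂ · cos Δλ )
  = atan2(-0.59187, -0.16949) = -105.980° → normalised to [0°, 360°): 254.020°.

254.0°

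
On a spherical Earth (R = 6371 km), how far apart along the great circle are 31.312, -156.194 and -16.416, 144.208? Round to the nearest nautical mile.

Δλ = 144.208 − -156.194 = 300.402°; wrapped into (−180°, 180°]: -59.598°.
Δφ = -16.416 − 31.312 = -47.728°.
a = sin²(Δφ/2) + cos φ₁ · cos φ₂ · sin²(Δλ/2) = 0.366070.
c = 2·atan2(√a, √(1−a)) = 1.29963 rad → d = 6371·c ≈ 8279.92 km ≈ 4470.80 nmi.

4471 nmi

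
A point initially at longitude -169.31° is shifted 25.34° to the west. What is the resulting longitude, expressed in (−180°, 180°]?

+165.35°

Start at -169.31°; shift −25.34° → -194.65°.
-194.65° lies outside (−180°, 180°]; add 360° → +165.35°.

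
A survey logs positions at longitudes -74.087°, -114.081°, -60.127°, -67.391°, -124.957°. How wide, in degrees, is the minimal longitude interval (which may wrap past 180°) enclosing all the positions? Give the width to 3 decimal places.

64.830°

Sort the longitudes: -124.957°, -114.081°, -74.087°, -67.391°, -60.127°.
Eastward gaps between consecutive values (wrapping around): 10.876°, 39.994°, 6.696°, 7.264°, 295.170°.
Largest gap = 295.170° ⇒ minimal covering band is its complement: 360° − 295.170° = 64.830°.
Band runs from -124.957° eastward to -60.127°.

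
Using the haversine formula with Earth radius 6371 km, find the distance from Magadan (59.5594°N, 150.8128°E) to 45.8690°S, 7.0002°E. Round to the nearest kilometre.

Δλ = 7.0002 − 150.8128 = -143.8126°.
Δφ = -45.8690 − 59.5594 = -105.4284°.
a = sin²(Δφ/2) + cos φ₁ · cos φ₂ · sin²(Δλ/2) = 0.951767.
c = 2·atan2(√a, √(1−a)) = 2.69874 rad → d = 6371·c ≈ 17193.70 km.

17194 km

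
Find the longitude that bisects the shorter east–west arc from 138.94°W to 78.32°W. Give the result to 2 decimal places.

108.63°W

Signed shortest Δλ from -138.94° to -78.32° is +60.62°.
Midpoint longitude = -138.94° + (+60.62°)/2 = -138.94° + 30.31° = -108.63°.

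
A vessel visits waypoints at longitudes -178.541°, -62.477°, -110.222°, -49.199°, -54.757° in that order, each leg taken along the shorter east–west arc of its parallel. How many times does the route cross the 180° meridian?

0

Leg 1: -178.541° → -62.477°, shortest Δλ = 116.064° (east) — does not cross 180°.
Leg 2: -62.477° → -110.222°, shortest Δλ = -47.745° (west) — does not cross 180°.
Leg 3: -110.222° → -49.199°, shortest Δλ = 61.023° (east) — does not cross 180°.
Leg 4: -49.199° → -54.757°, shortest Δλ = -5.558° (west) — does not cross 180°.
Total crossings: 0.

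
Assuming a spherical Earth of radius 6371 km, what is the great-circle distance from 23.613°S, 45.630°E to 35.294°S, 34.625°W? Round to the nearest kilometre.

7675 km

Δλ = -34.625 − 45.630 = -80.255°.
Δφ = -35.294 − -23.613 = -11.681°.
a = sin²(Δφ/2) + cos φ₁ · cos φ₂ · sin²(Δλ/2) = 0.320992.
c = 2·atan2(√a, √(1−a)) = 1.20465 rad → d = 6371·c ≈ 7674.85 km.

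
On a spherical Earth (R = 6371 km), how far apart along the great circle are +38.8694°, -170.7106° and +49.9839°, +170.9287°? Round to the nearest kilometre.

Δλ = 170.9287 − -170.7106 = 341.6393°; wrapped into (−180°, 180°]: -18.3607°.
Δφ = 49.9839 − 38.8694 = 11.1145°.
a = sin²(Δφ/2) + cos φ₁ · cos φ₂ · sin²(Δλ/2) = 0.022121.
c = 2·atan2(√a, √(1−a)) = 0.29857 rad → d = 6371·c ≈ 1902.19 km.

1902 km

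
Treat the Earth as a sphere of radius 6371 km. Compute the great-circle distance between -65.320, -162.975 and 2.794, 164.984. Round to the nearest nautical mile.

4322 nmi

Δλ = 164.984 − -162.975 = 327.959°; wrapped into (−180°, 180°]: -32.041°.
Δφ = 2.794 − -65.320 = 68.114°.
a = sin²(Δφ/2) + cos φ₁ · cos φ₂ · sin²(Δλ/2) = 0.345385.
c = 2·atan2(√a, √(1−a)) = 1.25641 rad → d = 6371·c ≈ 8004.60 km ≈ 4322.14 nmi.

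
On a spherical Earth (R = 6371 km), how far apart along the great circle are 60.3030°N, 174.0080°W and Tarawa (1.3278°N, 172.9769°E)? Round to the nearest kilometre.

Δλ = 172.9769 − -174.0080 = 346.9849°; wrapped into (−180°, 180°]: -13.0151°.
Δφ = 1.3278 − 60.3030 = -58.9752°.
a = sin²(Δφ/2) + cos φ₁ · cos φ₂ · sin²(Δλ/2) = 0.248657.
c = 2·atan2(√a, √(1−a)) = 1.04409 rad → d = 6371·c ≈ 6651.92 km.

6652 km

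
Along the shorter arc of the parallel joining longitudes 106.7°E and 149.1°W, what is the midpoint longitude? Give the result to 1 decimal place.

158.8°E

Signed shortest Δλ from +106.7° to -149.1° is +104.2°.
Midpoint longitude = +106.7° + (+104.2°)/2 = +106.7° + 52.1° = +158.8°.
(The naïve average (+106.7 + -149.1)/2 = -21.2° is on the wrong side of the globe.)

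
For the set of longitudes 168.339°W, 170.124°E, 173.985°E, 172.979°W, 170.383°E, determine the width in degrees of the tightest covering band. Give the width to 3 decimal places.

21.537°

Sort the longitudes: -172.979°, -168.339°, +170.124°, +170.383°, +173.985°.
Eastward gaps between consecutive values (wrapping around): 4.640°, 338.463°, 0.259°, 3.602°, 13.036°.
Largest gap = 338.463° ⇒ minimal covering band is its complement: 360° − 338.463° = 21.537°.
Band runs from +170.124° eastward to -168.339°, crossing the antimeridian.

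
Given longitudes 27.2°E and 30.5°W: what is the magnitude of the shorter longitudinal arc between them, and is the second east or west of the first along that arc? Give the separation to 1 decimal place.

Raw difference: -30.5 − 27.2 = -57.7°.
Normalise into (−180°, 180°]: -57.7° stays -57.7°.
Negative ⇒ the second point lies to the west; separation 57.7°.

57.7° west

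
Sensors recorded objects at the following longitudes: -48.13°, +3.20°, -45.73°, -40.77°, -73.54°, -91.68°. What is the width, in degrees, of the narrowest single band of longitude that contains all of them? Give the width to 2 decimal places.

Sort the longitudes: -91.68°, -73.54°, -48.13°, -45.73°, -40.77°, +3.20°.
Eastward gaps between consecutive values (wrapping around): 18.14°, 25.41°, 2.40°, 4.96°, 43.97°, 265.12°.
Largest gap = 265.12° ⇒ minimal covering band is its complement: 360° − 265.12° = 94.88°.
Band runs from -91.68° eastward to +3.20°.

94.88°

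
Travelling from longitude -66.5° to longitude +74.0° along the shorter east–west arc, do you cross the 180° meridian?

No

Signed shortest Δλ = ((74.0 − -66.5 + 180) mod 360) − 180 = 140.5°.
Going east by 140.5° from -66.5° reaches +74.0° without touching 180°.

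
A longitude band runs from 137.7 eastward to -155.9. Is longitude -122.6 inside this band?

Band width going east from +137.7° to -155.9°: ((-155.9 − 137.7) mod 360) = 66.4°.
Offset of -122.6° east of the west edge: ((-122.6 − 137.7) mod 360) = 99.7°.
99.7° > 66.4° ⇒ outside.

No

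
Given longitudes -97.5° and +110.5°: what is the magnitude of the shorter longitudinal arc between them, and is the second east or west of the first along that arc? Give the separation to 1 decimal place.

Raw difference: 110.5 − -97.5 = 208.0°.
Normalise into (−180°, 180°]: 208.0° − 360° = -152.0°.
Negative ⇒ the second point lies to the west; separation 152.0°.

152.0° west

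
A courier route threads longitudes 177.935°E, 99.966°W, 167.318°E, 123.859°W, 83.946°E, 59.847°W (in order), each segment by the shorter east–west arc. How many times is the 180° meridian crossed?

Leg 1: +177.935° → -99.966°, shortest Δλ = 82.099° (east) — crosses 180°.
Leg 2: -99.966° → +167.318°, shortest Δλ = -92.716° (west) — crosses 180°.
Leg 3: +167.318° → -123.859°, shortest Δλ = 68.823° (east) — crosses 180°.
Leg 4: -123.859° → +83.946°, shortest Δλ = -152.195° (west) — crosses 180°.
Leg 5: +83.946° → -59.847°, shortest Δλ = -143.793° (west) — does not cross 180°.
Total crossings: 4.

4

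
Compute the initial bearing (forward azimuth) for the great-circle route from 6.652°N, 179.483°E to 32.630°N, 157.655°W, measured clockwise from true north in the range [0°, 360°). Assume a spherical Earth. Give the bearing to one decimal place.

Δλ = -157.655 − 179.483 = -337.138°; wrapped into (−180°, 180°]: 22.862°.
θ = atan2( sin Δλ · cos φ₂ , cos φ₁ · sin φ₂ − sin φ₁ · cos φ₂ · cos Δλ )
  = atan2(0.32719, 0.44569) = 36.283° → normalised to [0°, 360°): 36.283°.

36.3°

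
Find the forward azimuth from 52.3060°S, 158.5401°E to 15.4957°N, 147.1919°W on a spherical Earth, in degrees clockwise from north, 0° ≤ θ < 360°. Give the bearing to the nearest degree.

52°

Δλ = -147.1919 − 158.5401 = -305.7320°; wrapped into (−180°, 180°]: 54.2680°.
θ = atan2( sin Δλ · cos φ₂ , cos φ₁ · sin φ₂ − sin φ₁ · cos φ₂ · cos Δλ )
  = atan2(0.78225, 0.60867) = 52.114° → normalised to [0°, 360°): 52.114°.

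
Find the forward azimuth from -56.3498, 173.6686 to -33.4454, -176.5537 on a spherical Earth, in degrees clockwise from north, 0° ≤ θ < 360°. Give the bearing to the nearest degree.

Δλ = -176.5537 − 173.6686 = -350.2223°; wrapped into (−180°, 180°]: 9.7777°.
θ = atan2( sin Δλ · cos φ₂ , cos φ₁ · sin φ₂ − sin φ₁ · cos φ₂ · cos Δλ )
  = atan2(0.14170, 0.37911) = 20.495° → normalised to [0°, 360°): 20.495°.

20°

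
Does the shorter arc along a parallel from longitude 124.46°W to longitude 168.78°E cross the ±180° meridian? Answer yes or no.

Yes

Naïve |168.78 − -124.46| = 293.24° > 180°, so the shorter arc goes the other way round — across 180°.
Signed shortest Δλ = ((168.78 − -124.46 + 180) mod 360) − 180 = -66.76°.
Going west by 66.76° from -124.46° passes through 180° before reaching +168.78°.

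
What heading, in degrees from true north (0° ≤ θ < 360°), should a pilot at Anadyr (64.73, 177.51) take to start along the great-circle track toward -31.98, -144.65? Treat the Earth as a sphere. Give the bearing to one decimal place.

Δλ = -144.65 − 177.51 = -322.16°; wrapped into (−180°, 180°]: 37.84°.
θ = atan2( sin Δλ · cos φ₂ , cos φ₁ · sin φ₂ − sin φ₁ · cos φ₂ · cos Δλ )
  = atan2(0.52036, -0.83186) = 147.973° → normalised to [0°, 360°): 147.973°.

148.0°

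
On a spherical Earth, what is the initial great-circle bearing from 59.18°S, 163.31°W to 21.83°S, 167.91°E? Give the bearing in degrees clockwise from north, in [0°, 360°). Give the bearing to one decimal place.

318.7°

Δλ = 167.91 − -163.31 = 331.22°; wrapped into (−180°, 180°]: -28.78°.
θ = atan2( sin Δλ · cos φ₂ , cos φ₁ · sin φ₂ − sin φ₁ · cos φ₂ · cos Δλ )
  = atan2(-0.44692, 0.50821) = -41.329° → normalised to [0°, 360°): 318.671°.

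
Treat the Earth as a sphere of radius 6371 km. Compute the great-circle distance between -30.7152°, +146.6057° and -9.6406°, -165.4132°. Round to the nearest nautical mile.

2956 nmi

Δλ = -165.4132 − 146.6057 = -312.0189°; wrapped into (−180°, 180°]: 47.9811°.
Δφ = -9.6406 − -30.7152 = 21.0746°.
a = sin²(Δφ/2) + cos φ₁ · cos φ₂ · sin²(Δλ/2) = 0.173558.
c = 2·atan2(√a, √(1−a)) = 0.85941 rad → d = 6371·c ≈ 5475.31 km ≈ 2956.43 nmi.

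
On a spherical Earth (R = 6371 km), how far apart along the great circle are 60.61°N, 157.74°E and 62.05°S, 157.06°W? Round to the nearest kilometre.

Δλ = -157.06 − 157.74 = -314.80°; wrapped into (−180°, 180°]: 45.20°.
Δφ = -62.05 − 60.61 = -122.66°.
a = sin²(Δφ/2) + cos φ₁ · cos φ₂ · sin²(Δλ/2) = 0.803796.
c = 2·atan2(√a, √(1−a)) = 2.22382 rad → d = 6371·c ≈ 14167.96 km.

14168 km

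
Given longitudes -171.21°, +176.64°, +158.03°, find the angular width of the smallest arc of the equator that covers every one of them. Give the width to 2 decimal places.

30.76°

Sort the longitudes: -171.21°, +158.03°, +176.64°.
Eastward gaps between consecutive values (wrapping around): 329.24°, 18.61°, 12.15°.
Largest gap = 329.24° ⇒ minimal covering band is its complement: 360° − 329.24° = 30.76°.
Band runs from +158.03° eastward to -171.21°, crossing the antimeridian.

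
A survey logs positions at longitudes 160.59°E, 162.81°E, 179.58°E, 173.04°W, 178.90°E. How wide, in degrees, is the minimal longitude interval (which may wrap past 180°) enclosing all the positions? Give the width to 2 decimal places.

26.37°

Sort the longitudes: -173.04°, +160.59°, +162.81°, +178.90°, +179.58°.
Eastward gaps between consecutive values (wrapping around): 333.63°, 2.22°, 16.09°, 0.68°, 7.38°.
Largest gap = 333.63° ⇒ minimal covering band is its complement: 360° − 333.63° = 26.37°.
Band runs from +160.59° eastward to -173.04°, crossing the antimeridian.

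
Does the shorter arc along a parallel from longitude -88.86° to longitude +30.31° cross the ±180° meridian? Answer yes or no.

Signed shortest Δλ = ((30.31 − -88.86 + 180) mod 360) − 180 = 119.17°.
Going east by 119.17° from -88.86° reaches +30.31° without touching 180°.

No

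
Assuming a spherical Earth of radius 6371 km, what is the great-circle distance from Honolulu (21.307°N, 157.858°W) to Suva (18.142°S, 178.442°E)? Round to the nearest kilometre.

5090 km

Δλ = 178.442 − -157.858 = 336.300°; wrapped into (−180°, 180°]: -23.700°.
Δφ = -18.142 − 21.307 = -39.449°.
a = sin²(Δφ/2) + cos φ₁ · cos φ₂ · sin²(Δλ/2) = 0.151238.
c = 2·atan2(√a, √(1−a)) = 0.79886 rad → d = 6371·c ≈ 5089.54 km.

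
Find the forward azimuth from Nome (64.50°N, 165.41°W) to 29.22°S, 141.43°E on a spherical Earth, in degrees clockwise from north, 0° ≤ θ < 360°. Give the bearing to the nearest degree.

226°

Δλ = 141.43 − -165.41 = 306.84°; wrapped into (−180°, 180°]: -53.16°.
θ = atan2( sin Δλ · cos φ₂ , cos φ₁ · sin φ₂ − sin φ₁ · cos φ₂ · cos Δλ )
  = atan2(-0.69847, -0.68247) = -134.336° → normalised to [0°, 360°): 225.664°.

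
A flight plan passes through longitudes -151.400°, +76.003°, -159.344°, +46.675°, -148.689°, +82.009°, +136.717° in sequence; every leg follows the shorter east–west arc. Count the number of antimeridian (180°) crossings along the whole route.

5

Leg 1: -151.400° → +76.003°, shortest Δλ = -132.597° (west) — crosses 180°.
Leg 2: +76.003° → -159.344°, shortest Δλ = 124.653° (east) — crosses 180°.
Leg 3: -159.344° → +46.675°, shortest Δλ = -153.981° (west) — crosses 180°.
Leg 4: +46.675° → -148.689°, shortest Δλ = 164.636° (east) — crosses 180°.
Leg 5: -148.689° → +82.009°, shortest Δλ = -129.302° (west) — crosses 180°.
Leg 6: +82.009° → +136.717°, shortest Δλ = 54.708° (east) — does not cross 180°.
Total crossings: 5.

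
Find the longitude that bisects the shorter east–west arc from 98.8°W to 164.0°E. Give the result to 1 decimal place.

147.4°W

Signed shortest Δλ from -98.8° to +164.0° is -97.2°.
Midpoint longitude = -98.8° + (-97.2°)/2 = -98.8° − 48.6° = -147.4°.
(The naïve average (-98.8 + +164.0)/2 = 32.6° is on the wrong side of the globe.)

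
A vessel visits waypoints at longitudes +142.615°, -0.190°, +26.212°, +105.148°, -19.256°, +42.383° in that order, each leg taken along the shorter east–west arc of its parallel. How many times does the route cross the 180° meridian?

0

Leg 1: +142.615° → -0.190°, shortest Δλ = -142.805° (west) — does not cross 180°.
Leg 2: -0.190° → +26.212°, shortest Δλ = 26.402° (east) — does not cross 180°.
Leg 3: +26.212° → +105.148°, shortest Δλ = 78.936° (east) — does not cross 180°.
Leg 4: +105.148° → -19.256°, shortest Δλ = -124.404° (west) — does not cross 180°.
Leg 5: -19.256° → +42.383°, shortest Δλ = 61.639° (east) — does not cross 180°.
Total crossings: 0.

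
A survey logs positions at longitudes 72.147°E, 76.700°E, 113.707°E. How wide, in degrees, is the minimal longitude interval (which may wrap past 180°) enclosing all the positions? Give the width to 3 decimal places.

41.560°

Sort the longitudes: +72.147°, +76.700°, +113.707°.
Eastward gaps between consecutive values (wrapping around): 4.553°, 37.007°, 318.440°.
Largest gap = 318.440° ⇒ minimal covering band is its complement: 360° − 318.440° = 41.560°.
Band runs from +72.147° eastward to +113.707°.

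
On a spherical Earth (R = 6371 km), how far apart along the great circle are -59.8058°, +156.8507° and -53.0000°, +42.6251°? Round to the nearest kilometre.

Δλ = 42.6251 − 156.8507 = -114.2256°.
Δφ = -53.0000 − -59.8058 = 6.8058°.
a = sin²(Δφ/2) + cos φ₁ · cos φ₂ · sin²(Δλ/2) = 0.216957.
c = 2·atan2(√a, √(1−a)) = 0.96905 rad → d = 6371·c ≈ 6173.80 km.

6174 km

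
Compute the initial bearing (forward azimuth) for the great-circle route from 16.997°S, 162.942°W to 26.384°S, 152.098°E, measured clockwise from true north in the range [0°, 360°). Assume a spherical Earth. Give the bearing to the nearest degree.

249°

Δλ = 152.098 − -162.942 = 315.040°; wrapped into (−180°, 180°]: -44.960°.
θ = atan2( sin Δλ · cos φ₂ , cos φ₁ · sin φ₂ − sin φ₁ · cos φ₂ · cos Δλ )
  = atan2(-0.63301, -0.23967) = -110.738° → normalised to [0°, 360°): 249.262°.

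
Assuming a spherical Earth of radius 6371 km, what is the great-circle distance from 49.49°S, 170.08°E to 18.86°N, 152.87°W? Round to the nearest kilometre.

8432 km

Δλ = -152.87 − 170.08 = -322.95°; wrapped into (−180°, 180°]: 37.05°.
Δφ = 18.86 − -49.49 = 68.35°.
a = sin²(Δφ/2) + cos φ₁ · cos φ₂ · sin²(Δλ/2) = 0.377584.
c = 2·atan2(√a, √(1−a)) = 1.32345 rad → d = 6371·c ≈ 8431.69 km.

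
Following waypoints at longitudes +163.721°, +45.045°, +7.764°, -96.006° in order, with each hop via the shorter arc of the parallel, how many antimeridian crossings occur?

0

Leg 1: +163.721° → +45.045°, shortest Δλ = -118.676° (west) — does not cross 180°.
Leg 2: +45.045° → +7.764°, shortest Δλ = -37.281° (west) — does not cross 180°.
Leg 3: +7.764° → -96.006°, shortest Δλ = -103.77° (west) — does not cross 180°.
Total crossings: 0.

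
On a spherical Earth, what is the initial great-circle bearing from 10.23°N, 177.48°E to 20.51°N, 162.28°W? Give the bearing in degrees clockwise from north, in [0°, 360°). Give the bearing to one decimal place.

Δλ = -162.28 − 177.48 = -339.76°; wrapped into (−180°, 180°]: 20.24°.
θ = atan2( sin Δλ · cos φ₂ , cos φ₁ · sin φ₂ − sin φ₁ · cos φ₂ · cos Δλ )
  = atan2(0.32402, 0.18873) = 59.781° → normalised to [0°, 360°): 59.781°.

59.8°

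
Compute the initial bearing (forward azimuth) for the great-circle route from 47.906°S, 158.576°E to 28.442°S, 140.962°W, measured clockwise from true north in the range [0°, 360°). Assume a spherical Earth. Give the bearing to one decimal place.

89.8°

Δλ = -140.962 − 158.576 = -299.538°; wrapped into (−180°, 180°]: 60.462°.
θ = atan2( sin Δλ · cos φ₂ , cos φ₁ · sin φ₂ − sin φ₁ · cos φ₂ · cos Δλ )
  = atan2(0.76502, 0.00241) = 89.820° → normalised to [0°, 360°): 89.820°.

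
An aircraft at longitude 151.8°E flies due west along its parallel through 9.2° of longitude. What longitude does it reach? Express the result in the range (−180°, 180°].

142.6°E

Start at +151.8°; shift −9.2° → +142.6°.
+142.6° already lies in (−180°, 180°].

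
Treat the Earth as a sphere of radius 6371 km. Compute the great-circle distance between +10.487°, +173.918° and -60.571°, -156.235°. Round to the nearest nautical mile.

Δλ = -156.235 − 173.918 = -330.153°; wrapped into (−180°, 180°]: 29.847°.
Δφ = -60.571 − 10.487 = -71.058°.
a = sin²(Δφ/2) + cos φ₁ · cos φ₂ · sin²(Δλ/2) = 0.369737.
c = 2·atan2(√a, √(1−a)) = 1.30723 rad → d = 6371·c ≈ 8328.36 km ≈ 4496.95 nmi.

4497 nmi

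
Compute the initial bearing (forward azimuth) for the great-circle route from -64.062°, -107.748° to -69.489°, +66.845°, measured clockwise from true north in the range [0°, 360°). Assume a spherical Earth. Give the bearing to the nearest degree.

177°

Δλ = 66.845 − -107.748 = 174.593°.
θ = atan2( sin Δλ · cos φ₂ , cos φ₁ · sin φ₂ − sin φ₁ · cos φ₂ · cos Δλ )
  = atan2(0.03302, -0.72336) = 177.387° → normalised to [0°, 360°): 177.387°.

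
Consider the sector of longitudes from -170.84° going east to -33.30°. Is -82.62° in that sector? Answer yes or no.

Yes

Band width going east from -170.84° to -33.30°: ((-33.30 − -170.84) mod 360) = 137.54°.
Offset of -82.62° east of the west edge: ((-82.62 − -170.84) mod 360) = 88.22°.
88.22° ≤ 137.54° ⇒ inside.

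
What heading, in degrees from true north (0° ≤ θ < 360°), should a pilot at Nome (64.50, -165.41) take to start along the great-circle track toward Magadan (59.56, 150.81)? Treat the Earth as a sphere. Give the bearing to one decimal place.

Δλ = 150.81 − -165.41 = 316.22°; wrapped into (−180°, 180°]: -43.78°.
θ = atan2( sin Δλ · cos φ₂ , cos φ₁ · sin φ₂ − sin φ₁ · cos φ₂ · cos Δλ )
  = atan2(-0.35054, 0.04101) = -83.327° → normalised to [0°, 360°): 276.673°.

276.7°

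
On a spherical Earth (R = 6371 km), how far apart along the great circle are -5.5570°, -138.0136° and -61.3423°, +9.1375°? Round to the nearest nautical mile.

Δλ = 9.1375 − -138.0136 = 147.1511°.
Δφ = -61.3423 − -5.5570 = -55.7853°.
a = sin²(Δφ/2) + cos φ₁ · cos φ₂ · sin²(Δλ/2) = 0.658013.
c = 2·atan2(√a, √(1−a)) = 1.89233 rad → d = 6371·c ≈ 12056.06 km ≈ 6509.75 nmi.

6510 nmi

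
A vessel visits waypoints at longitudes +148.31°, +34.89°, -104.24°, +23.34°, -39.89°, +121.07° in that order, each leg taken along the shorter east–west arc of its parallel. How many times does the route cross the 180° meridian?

Leg 1: +148.31° → +34.89°, shortest Δλ = -113.42° (west) — does not cross 180°.
Leg 2: +34.89° → -104.24°, shortest Δλ = -139.13° (west) — does not cross 180°.
Leg 3: -104.24° → +23.34°, shortest Δλ = 127.58° (east) — does not cross 180°.
Leg 4: +23.34° → -39.89°, shortest Δλ = -63.23° (west) — does not cross 180°.
Leg 5: -39.89° → +121.07°, shortest Δλ = 160.96° (east) — does not cross 180°.
Total crossings: 0.

0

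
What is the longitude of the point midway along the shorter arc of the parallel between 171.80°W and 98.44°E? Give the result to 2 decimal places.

143.32°E

Signed shortest Δλ from -171.80° to +98.44° is -89.76°.
Midpoint longitude = -171.80° + (-89.76°)/2 = -171.80° − 44.88° = -216.68°.
Normalise into (−180°, 180°]: +143.32°.
(The naïve average (-171.80 + +98.44)/2 = -36.68° is on the wrong side of the globe.)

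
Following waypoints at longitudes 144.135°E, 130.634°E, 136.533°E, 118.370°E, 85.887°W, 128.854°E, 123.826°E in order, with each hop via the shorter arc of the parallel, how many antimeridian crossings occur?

Leg 1: +144.135° → +130.634°, shortest Δλ = -13.501° (west) — does not cross 180°.
Leg 2: +130.634° → +136.533°, shortest Δλ = 5.899° (east) — does not cross 180°.
Leg 3: +136.533° → +118.370°, shortest Δλ = -18.163° (west) — does not cross 180°.
Leg 4: +118.370° → -85.887°, shortest Δλ = 155.743° (east) — crosses 180°.
Leg 5: -85.887° → +128.854°, shortest Δλ = -145.259° (west) — crosses 180°.
Leg 6: +128.854° → +123.826°, shortest Δλ = -5.028° (west) — does not cross 180°.
Total crossings: 2.

2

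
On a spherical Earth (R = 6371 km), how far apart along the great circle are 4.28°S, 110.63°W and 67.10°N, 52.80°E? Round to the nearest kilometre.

12915 km

Δλ = 52.80 − -110.63 = 163.43°.
Δφ = 67.10 − -4.28 = 71.38°.
a = sin²(Δφ/2) + cos φ₁ · cos φ₂ · sin²(Δλ/2) = 0.720336.
c = 2·atan2(√a, √(1−a)) = 2.02714 rad → d = 6371·c ≈ 12914.94 km.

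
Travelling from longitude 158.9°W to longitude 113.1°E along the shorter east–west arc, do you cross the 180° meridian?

Naïve |113.1 − -158.9| = 272.0° > 180°, so the shorter arc goes the other way round — across 180°.
Signed shortest Δλ = ((113.1 − -158.9 + 180) mod 360) − 180 = -88.0°.
Going west by 88.0° from -158.9° passes through 180° before reaching +113.1°.

Yes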